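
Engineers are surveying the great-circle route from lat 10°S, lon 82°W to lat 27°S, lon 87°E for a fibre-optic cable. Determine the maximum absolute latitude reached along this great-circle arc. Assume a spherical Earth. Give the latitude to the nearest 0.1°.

The great circle lies in the plane with unit normal n̂ = (p₁ × p₂)/|p₁ × p₂|.
Here n̂_z ≈ +0.269; the vertex latitude is φ_max = arccos|n̂_z| ≈ 74.4°.
Check via Clairaut: cos φ_max = |cos φ₁| · sin C = cos(10.0°)·sin(164.2°) ≈ 0.269, again giving ≈ 74.4°.

≈ 74.4°S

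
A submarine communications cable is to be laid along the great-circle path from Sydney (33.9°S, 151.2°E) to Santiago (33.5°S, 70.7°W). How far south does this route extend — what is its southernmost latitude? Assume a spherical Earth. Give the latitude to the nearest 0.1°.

≈ 61.8°S

The great circle lies in the plane with unit normal n̂ = (p₁ × p₂)/|p₁ × p₂|.
Here n̂_z ≈ +0.472; the vertex latitude is φ_max = arccos|n̂_z| ≈ 61.8°.
Check via Clairaut: cos φ_max = |cos φ₁| · sin C = cos(33.9°)·sin(145.3°) ≈ 0.472, again giving ≈ 61.8°.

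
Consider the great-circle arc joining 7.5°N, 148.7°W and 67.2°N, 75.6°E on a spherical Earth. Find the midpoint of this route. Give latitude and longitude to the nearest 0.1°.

Convert each endpoint to a unit vector on the sphere (x = cos φ cos λ, y = cos φ sin λ, z = sin φ).
The central angle between the endpoints is δ = arccos(p₁·p₂) ≈ 1.726 rad (98.9°).
Interpolate at f = 1/2 with slerp weights a = sin((1−f)δ)/sin δ ≈ 0.769, b = sin(fδ)/sin δ ≈ 0.769.
p = a·p₁ + b·p₂ ≈ (-0.577, -0.107, 0.809); φ = arcsin(p_z) ≈ 54.03°, λ = atan2(p_y, p_x) ≈ -169.46°.

≈ 54.0°N, 169.5°W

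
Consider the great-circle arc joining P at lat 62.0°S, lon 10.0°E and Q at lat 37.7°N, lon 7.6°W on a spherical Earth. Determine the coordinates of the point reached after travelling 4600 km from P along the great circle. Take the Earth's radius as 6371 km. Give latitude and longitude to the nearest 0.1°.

Convert each endpoint to a unit vector on the sphere (x = cos φ cos λ, y = cos φ sin λ, z = sin φ).
The central angle between the endpoints is δ = arccos(p₁·p₂) ≈ 1.758 rad (100.7°). The total great-circle distance is δ·R ≈ 1.758 × 6371 ≈ 11199 km, so the target fraction is f = 4600/11199 ≈ 0.411.
Interpolate at f ≈ 0.411 with slerp weights a = sin((1−f)δ)/sin δ ≈ 0.875, b = sin(fδ)/sin δ ≈ 0.673.
p = a·p₁ + b·p₂ ≈ (0.932, 0.001, -0.362); φ = arcsin(p_z) ≈ -21.20°, λ = atan2(p_y, p_x) ≈ 0.06°.

≈ lat 21.2°S, lon 0.1°E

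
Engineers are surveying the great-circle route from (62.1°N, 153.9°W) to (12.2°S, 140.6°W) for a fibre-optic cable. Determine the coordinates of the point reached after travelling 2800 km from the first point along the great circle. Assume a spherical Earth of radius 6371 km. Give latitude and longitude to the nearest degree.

≈ (37°N, 147°W)

From cos δ = sin φ₁ sin φ₂ + cos φ₁ cos φ₂ cos Δλ, the central angle is δ ≈ 1.309 rad (75.0°). The total great-circle distance is δ·R ≈ 1.309 × 6371 ≈ 8343 km, so the target fraction is f = 2800/8343 ≈ 0.336.
Interpolate at f ≈ 0.336 with slerp weights a = sin((1−f)δ)/sin δ ≈ 0.791, b = sin(fδ)/sin δ ≈ 0.440.
p = a·p₁ + b·p₂ ≈ (-0.665, -0.436, 0.606); φ = arcsin(p_z) ≈ 37.31°, λ = atan2(p_y, p_x) ≈ -146.75°.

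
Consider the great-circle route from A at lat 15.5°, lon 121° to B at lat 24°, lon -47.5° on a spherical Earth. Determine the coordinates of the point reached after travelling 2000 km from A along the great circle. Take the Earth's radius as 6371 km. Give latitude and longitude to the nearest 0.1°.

The haversine formula gives a central angle δ ≈ 2.425 rad (138.9°) between the endpoints. The total great-circle distance is δ·R ≈ 2.425 × 6371 ≈ 15449 km, so the target fraction is f = 2000/15449 ≈ 0.129.
Interpolate at f ≈ 0.129 with slerp weights a = sin((1−f)δ)/sin δ ≈ 1.306, b = sin(fδ)/sin δ ≈ 0.470.
p = a·p₁ + b·p₂ ≈ (-0.358, 0.762, 0.540); φ = arcsin(p_z) ≈ 32.69°, λ = atan2(p_y, p_x) ≈ 115.16°.

≈ lat 32.7°, lon 115.2°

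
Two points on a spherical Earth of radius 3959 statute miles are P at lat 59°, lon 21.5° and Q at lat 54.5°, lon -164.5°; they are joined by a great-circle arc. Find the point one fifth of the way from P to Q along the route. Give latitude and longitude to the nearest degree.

≈ lat 72°, lon 24°

The haversine formula gives a central angle δ ≈ 1.159 rad (66.4°) between the endpoints.
Interpolate at f = 1/5 with slerp weights a = sin((1−f)δ)/sin δ ≈ 0.873, b = sin(fδ)/sin δ ≈ 0.251.
p = a·p₁ + b·p₂ ≈ (0.278, 0.126, 0.952); φ = arcsin(p_z) ≈ 72.23°, λ = atan2(p_y, p_x) ≈ 24.36°.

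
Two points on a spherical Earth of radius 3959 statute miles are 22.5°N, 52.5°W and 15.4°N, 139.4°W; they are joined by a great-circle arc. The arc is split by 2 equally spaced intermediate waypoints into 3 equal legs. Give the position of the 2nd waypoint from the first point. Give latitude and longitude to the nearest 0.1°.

≈ 23.2°N, 111.8°W

Convert each endpoint to a unit vector on the sphere (x = cos φ cos λ, y = cos φ sin λ, z = sin φ).
The central angle between the endpoints is δ = arccos(p₁·p₂) ≈ 1.420 rad (81.4°).
Interpolate at f = 2/3 with slerp weights a = sin((1−f)δ)/sin δ ≈ 0.461, b = sin(fδ)/sin δ ≈ 0.821.
p = a·p₁ + b·p₂ ≈ (-0.342, -0.853, 0.394); φ = arcsin(p_z) ≈ 23.23°, λ = atan2(p_y, p_x) ≈ -111.82°.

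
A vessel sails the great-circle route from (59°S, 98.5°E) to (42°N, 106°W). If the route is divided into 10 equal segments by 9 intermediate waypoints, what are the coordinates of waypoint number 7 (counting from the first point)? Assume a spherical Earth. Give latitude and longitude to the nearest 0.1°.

From cos δ = sin φ₁ sin φ₂ + cos φ₁ cos φ₂ cos Δλ, the central angle is δ ≈ 2.744 rad (157.2°).
Interpolate at f = 7/10 with slerp weights a = sin((1−f)δ)/sin δ ≈ 1.892, b = sin(fδ)/sin δ ≈ 2.424.
p = a·p₁ + b·p₂ ≈ (-0.641, -0.768, 0.000); φ = arcsin(p_z) ≈ 0.02°, λ = atan2(p_y, p_x) ≈ -129.83°.

≈ (0.0°N, 129.8°W)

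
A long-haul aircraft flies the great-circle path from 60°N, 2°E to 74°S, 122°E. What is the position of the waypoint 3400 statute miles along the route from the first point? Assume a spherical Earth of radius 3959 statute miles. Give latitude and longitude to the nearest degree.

≈ 14°N, 28°E

From cos δ = sin φ₁ sin φ₂ + cos φ₁ cos φ₂ cos Δλ, the central angle is δ ≈ 2.694 rad (154.3°). The total great-circle distance is δ·R ≈ 2.694 × 3959 ≈ 10665 mi, so the target fraction is f = 3400/10665 ≈ 0.319.
Interpolate at f ≈ 0.319 with slerp weights a = sin((1−f)δ)/sin δ ≈ 2.229, b = sin(fδ)/sin δ ≈ 1.748.
p = a·p₁ + b·p₂ ≈ (0.859, 0.448, 0.250); φ = arcsin(p_z) ≈ 14.48°, λ = atan2(p_y, p_x) ≈ 27.53°.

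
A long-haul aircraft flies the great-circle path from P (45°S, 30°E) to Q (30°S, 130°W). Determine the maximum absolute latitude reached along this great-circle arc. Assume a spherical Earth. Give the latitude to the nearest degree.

The great circle lies in the plane with unit normal n̂ = (p₁ × p₂)/|p₁ × p₂|.
Here n̂_z ≈ -0.215; the vertex latitude is φ_max = arccos|n̂_z| ≈ 77.6°.
Check via Clairaut: cos φ_max = |cos φ₁| · sin C = cos(45.0°)·sin(162.3°) ≈ 0.215, again giving ≈ 77.6°.

≈ 78°S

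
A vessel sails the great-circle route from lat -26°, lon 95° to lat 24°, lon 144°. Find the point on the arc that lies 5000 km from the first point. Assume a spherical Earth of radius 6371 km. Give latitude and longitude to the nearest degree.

Write both endpoints as unit vectors p₁, p₂ with components (cos φ cos λ, cos φ sin λ, sin φ).
The central angle between the endpoints is δ = arccos(p₁·p₂) ≈ 1.202 rad (68.9°). The total great-circle distance is δ·R ≈ 1.202 × 6371 ≈ 7659 km, so the target fraction is f = 5000/7659 ≈ 0.653.
Interpolate at f ≈ 0.653 with slerp weights a = sin((1−f)δ)/sin δ ≈ 0.435, b = sin(fδ)/sin δ ≈ 0.758.
p = a·p₁ + b·p₂ ≈ (-0.594, 0.796, 0.118); φ = arcsin(p_z) ≈ 6.76°, λ = atan2(p_y, p_x) ≈ 126.73°.

≈ lat 7°, lon 127°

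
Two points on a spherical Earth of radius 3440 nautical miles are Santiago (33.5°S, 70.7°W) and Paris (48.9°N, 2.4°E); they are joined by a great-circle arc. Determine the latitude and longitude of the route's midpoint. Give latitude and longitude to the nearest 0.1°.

The haversine formula gives a central angle δ ≈ 1.830 rad (104.9°) between the endpoints.
Interpolate at f = 1/2 with slerp weights a = sin((1−f)δ)/sin δ ≈ 0.820, b = sin(fδ)/sin δ ≈ 0.820.
p = a·p₁ + b·p₂ ≈ (0.765, -0.623, 0.165); φ = arcsin(p_z) ≈ 9.52°, λ = atan2(p_y, p_x) ≈ -39.16°.

≈ 9.5°N, 39.2°W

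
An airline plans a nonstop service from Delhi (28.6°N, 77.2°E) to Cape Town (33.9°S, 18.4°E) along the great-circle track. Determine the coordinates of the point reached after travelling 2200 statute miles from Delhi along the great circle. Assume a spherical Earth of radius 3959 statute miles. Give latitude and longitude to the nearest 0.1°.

≈ 4.7°N, 55.0°E

Convert each endpoint to a unit vector on the sphere (x = cos φ cos λ, y = cos φ sin λ, z = sin φ).
The central angle between the endpoints is δ = arccos(p₁·p₂) ≈ 1.460 rad (83.7°). The total great-circle distance is δ·R ≈ 1.460 × 3959 ≈ 5780 mi, so the target fraction is f = 2200/5780 ≈ 0.381.
Interpolate at f ≈ 0.381 with slerp weights a = sin((1−f)δ)/sin δ ≈ 0.791, b = sin(fδ)/sin δ ≈ 0.531.
p = a·p₁ + b·p₂ ≈ (0.572, 0.816, 0.083); φ = arcsin(p_z) ≈ 4.73°, λ = atan2(p_y, p_x) ≈ 54.98°.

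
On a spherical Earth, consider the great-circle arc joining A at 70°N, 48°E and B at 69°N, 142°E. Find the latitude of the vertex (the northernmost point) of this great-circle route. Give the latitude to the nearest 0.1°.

The great circle lies in the plane with unit normal n̂ = (p₁ × p₂)/|p₁ × p₂|.
Here n̂_z ≈ +0.247; the vertex latitude is φ_max = arccos|n̂_z| ≈ 75.7°.
Check via Clairaut: cos φ_max = |cos φ₁| · sin C = cos(70.0°)·sin(46.2°) ≈ 0.247, again giving ≈ 75.7°.

≈ 75.7°N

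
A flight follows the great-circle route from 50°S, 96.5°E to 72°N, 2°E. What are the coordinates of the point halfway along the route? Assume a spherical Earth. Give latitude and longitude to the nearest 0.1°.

Convert each endpoint to a unit vector on the sphere (x = cos φ cos λ, y = cos φ sin λ, z = sin φ).
The central angle between the endpoints is δ = arccos(p₁·p₂) ≈ 2.410 rad (138.1°).
Interpolate at f = 1/2 with slerp weights a = sin((1−f)δ)/sin δ ≈ 1.398, b = sin(fδ)/sin δ ≈ 1.398.
p = a·p₁ + b·p₂ ≈ (0.330, 0.908, 0.259); φ = arcsin(p_z) ≈ 14.99°, λ = atan2(p_y, p_x) ≈ 70.02°.

≈ 15.0°N, 70.0°E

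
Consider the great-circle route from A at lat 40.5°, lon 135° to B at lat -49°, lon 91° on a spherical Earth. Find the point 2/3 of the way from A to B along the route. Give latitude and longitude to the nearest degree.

≈ lat -20°, lon 109°

Convert each endpoint to a unit vector on the sphere (x = cos φ cos λ, y = cos φ sin λ, z = sin φ).
The central angle between the endpoints is δ = arccos(p₁·p₂) ≈ 1.702 rad (97.5°).
Interpolate at f = 2/3 with slerp weights a = sin((1−f)δ)/sin δ ≈ 0.542, b = sin(fδ)/sin δ ≈ 0.914.
p = a·p₁ + b·p₂ ≈ (-0.302, 0.891, -0.338); φ = arcsin(p_z) ≈ -19.76°, λ = atan2(p_y, p_x) ≈ 108.72°.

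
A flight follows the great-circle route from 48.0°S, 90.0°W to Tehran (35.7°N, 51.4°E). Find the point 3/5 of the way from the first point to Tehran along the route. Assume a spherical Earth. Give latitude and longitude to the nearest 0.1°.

Convert each endpoint to a unit vector on the sphere (x = cos φ cos λ, y = cos φ sin λ, z = sin φ).
The central angle between the endpoints is δ = arccos(p₁·p₂) ≈ 2.603 rad (149.1°).
Interpolate at f = 3/5 with slerp weights a = sin((1−f)δ)/sin δ ≈ 1.682, b = sin(fδ)/sin δ ≈ 1.949.
p = a·p₁ + b·p₂ ≈ (0.987, 0.111, -0.113); φ = arcsin(p_z) ≈ -6.47°, λ = atan2(p_y, p_x) ≈ 6.44°.

≈ 6.5°S, 6.4°E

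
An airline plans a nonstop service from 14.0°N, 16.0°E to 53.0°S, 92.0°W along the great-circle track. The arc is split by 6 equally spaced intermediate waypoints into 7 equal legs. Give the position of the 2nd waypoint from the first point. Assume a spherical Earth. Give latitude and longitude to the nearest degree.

From cos δ = sin φ₁ sin φ₂ + cos φ₁ cos φ₂ cos Δλ, the central angle is δ ≈ 1.954 rad (111.9°).
Interpolate at f = 2/7 with slerp weights a = sin((1−f)δ)/sin δ ≈ 1.062, b = sin(fδ)/sin δ ≈ 0.571.
p = a·p₁ + b·p₂ ≈ (0.978, -0.060, -0.199); φ = arcsin(p_z) ≈ -11.49°, λ = atan2(p_y, p_x) ≈ -3.48°.

≈ 11°S, 3°W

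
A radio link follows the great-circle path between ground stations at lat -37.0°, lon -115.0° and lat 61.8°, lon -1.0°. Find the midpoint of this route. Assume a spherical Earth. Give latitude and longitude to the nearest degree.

From cos δ = sin φ₁ sin φ₂ + cos φ₁ cos φ₂ cos Δλ, the central angle is δ ≈ 2.324 rad (133.1°).
Interpolate at f = 1/2 with slerp weights a = sin((1−f)δ)/sin δ ≈ 1.258, b = sin(fδ)/sin δ ≈ 1.258.
p = a·p₁ + b·p₂ ≈ (0.170, -0.921, 0.351); φ = arcsin(p_z) ≈ 20.58°, λ = atan2(p_y, p_x) ≈ -79.55°.

≈ lat 21°, lon -80°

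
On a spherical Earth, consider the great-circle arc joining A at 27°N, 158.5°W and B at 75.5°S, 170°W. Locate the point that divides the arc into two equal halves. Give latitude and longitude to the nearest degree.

Convert each endpoint to a unit vector on the sphere (x = cos φ cos λ, y = cos φ sin λ, z = sin φ).
The central angle between the endpoints is δ = arccos(p₁·p₂) ≈ 1.794 rad (102.8°).
Interpolate at f = 1/2 with slerp weights a = sin((1−f)δ)/sin δ ≈ 0.801, b = sin(fδ)/sin δ ≈ 0.801.
p = a·p₁ + b·p₂ ≈ (-0.862, -0.296, -0.412); φ = arcsin(p_z) ≈ -24.32°, λ = atan2(p_y, p_x) ≈ -161.02°.

≈ 24°S, 161°W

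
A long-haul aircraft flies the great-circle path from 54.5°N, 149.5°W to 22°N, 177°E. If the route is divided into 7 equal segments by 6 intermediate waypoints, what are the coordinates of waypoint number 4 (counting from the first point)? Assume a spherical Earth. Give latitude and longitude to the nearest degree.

From cos δ = sin φ₁ sin φ₂ + cos φ₁ cos φ₂ cos Δλ, the central angle is δ ≈ 0.717 rad (41.1°).
Interpolate at f = 4/7 with slerp weights a = sin((1−f)δ)/sin δ ≈ 0.460, b = sin(fδ)/sin δ ≈ 0.606.
p = a·p₁ + b·p₂ ≈ (-0.792, -0.106, 0.602); φ = arcsin(p_z) ≈ 37.00°, λ = atan2(p_y, p_x) ≈ -172.36°.

≈ 37°N, 172°W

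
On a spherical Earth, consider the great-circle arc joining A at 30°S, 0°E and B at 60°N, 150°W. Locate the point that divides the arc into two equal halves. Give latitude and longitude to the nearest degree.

From cos δ = sin φ₁ sin φ₂ + cos φ₁ cos φ₂ cos Δλ, the central angle is δ ≈ 2.512 rad (143.9°).
Interpolate at f = 1/2 with slerp weights a = sin((1−f)δ)/sin δ ≈ 1.614, b = sin(fδ)/sin δ ≈ 1.614.
p = a·p₁ + b·p₂ ≈ (0.699, -0.403, 0.591); φ = arcsin(p_z) ≈ 36.21°, λ = atan2(p_y, p_x) ≈ -30.00°.

≈ 36°N, 30°W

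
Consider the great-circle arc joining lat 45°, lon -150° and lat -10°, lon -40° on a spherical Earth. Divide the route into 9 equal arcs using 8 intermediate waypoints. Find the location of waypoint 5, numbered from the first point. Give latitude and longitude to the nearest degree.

Write both endpoints as unit vectors p₁, p₂ with components (cos φ cos λ, cos φ sin λ, sin φ).
The central angle between the endpoints is δ = arccos(p₁·p₂) ≈ 1.940 rad (111.2°).
Interpolate at f = 5/9 with slerp weights a = sin((1−f)δ)/sin δ ≈ 0.814, b = sin(fδ)/sin δ ≈ 0.945.
p = a·p₁ + b·p₂ ≈ (0.214, -0.886, 0.412); φ = arcsin(p_z) ≈ 24.31°, λ = atan2(p_y, p_x) ≈ -76.42°.

≈ lat 24°, lon -76°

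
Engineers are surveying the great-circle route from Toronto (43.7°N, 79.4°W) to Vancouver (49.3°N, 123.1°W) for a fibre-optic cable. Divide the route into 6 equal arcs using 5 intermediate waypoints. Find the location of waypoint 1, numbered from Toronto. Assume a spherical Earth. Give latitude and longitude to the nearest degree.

≈ 46°N, 86°W

The haversine formula gives a central angle δ ≈ 0.526 rad (30.2°) between the endpoints.
Interpolate at f = 1/6 with slerp weights a = sin((1−f)δ)/sin δ ≈ 0.845, b = sin(fδ)/sin δ ≈ 0.174.
p = a·p₁ + b·p₂ ≈ (0.050, -0.696, 0.716); φ = arcsin(p_z) ≈ 45.75°, λ = atan2(p_y, p_x) ≈ -85.86°.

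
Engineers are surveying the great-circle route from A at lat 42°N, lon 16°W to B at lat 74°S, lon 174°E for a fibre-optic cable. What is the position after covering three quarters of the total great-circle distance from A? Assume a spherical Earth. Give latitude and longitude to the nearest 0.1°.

Write both endpoints as unit vectors p₁, p₂ with components (cos φ cos λ, cos φ sin λ, sin φ).
The central angle between the endpoints is δ = arccos(p₁·p₂) ≈ 2.577 rad (147.7°).
Interpolate at f = 3/4 with slerp weights a = sin((1−f)δ)/sin δ ≈ 1.123, b = sin(fδ)/sin δ ≈ 1.748.
p = a·p₁ + b·p₂ ≈ (0.323, -0.180, -0.929); φ = arcsin(p_z) ≈ -68.31°, λ = atan2(p_y, p_x) ≈ -29.09°.

≈ lat 68.3°S, lon 29.1°W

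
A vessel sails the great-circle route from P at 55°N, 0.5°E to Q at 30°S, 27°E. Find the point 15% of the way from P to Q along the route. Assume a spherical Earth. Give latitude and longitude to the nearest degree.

Write both endpoints as unit vectors p₁, p₂ with components (cos φ cos λ, cos φ sin λ, sin φ).
The central angle between the endpoints is δ = arccos(p₁·p₂) ≈ 1.536 rad (88.0°).
Interpolate at f = 0.15 with slerp weights a = sin((1−f)δ)/sin δ ≈ 0.966, b = sin(fδ)/sin δ ≈ 0.228.
p = a·p₁ + b·p₂ ≈ (0.730, 0.095, 0.677); φ = arcsin(p_z) ≈ 42.59°, λ = atan2(p_y, p_x) ≈ 7.39°.

≈ 43°N, 7°E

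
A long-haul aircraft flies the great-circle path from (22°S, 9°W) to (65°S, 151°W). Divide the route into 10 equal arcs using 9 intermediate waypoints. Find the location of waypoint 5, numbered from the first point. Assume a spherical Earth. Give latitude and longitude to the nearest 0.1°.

≈ (63.1°S, 32.6°W)

Convert each endpoint to a unit vector on the sphere (x = cos φ cos λ, y = cos φ sin λ, z = sin φ).
The central angle between the endpoints is δ = arccos(p₁·p₂) ≈ 1.540 rad (88.2°).
Interpolate at f = 5/10 with slerp weights a = sin((1−f)δ)/sin δ ≈ 0.696, b = sin(fδ)/sin δ ≈ 0.696.
p = a·p₁ + b·p₂ ≈ (0.380, -0.244, -0.892); φ = arcsin(p_z) ≈ -63.14°, λ = atan2(p_y, p_x) ≈ -32.65°.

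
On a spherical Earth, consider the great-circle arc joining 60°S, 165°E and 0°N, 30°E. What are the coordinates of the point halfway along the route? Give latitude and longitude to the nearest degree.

≈ 50°S, 59°E

Convert each endpoint to a unit vector on the sphere (x = cos φ cos λ, y = cos φ sin λ, z = sin φ).
The central angle between the endpoints is δ = arccos(p₁·p₂) ≈ 1.932 rad (110.7°).
Interpolate at f = 1/2 with slerp weights a = sin((1−f)δ)/sin δ ≈ 0.879, b = sin(fδ)/sin δ ≈ 0.879.
p = a·p₁ + b·p₂ ≈ (0.337, 0.554, -0.762); φ = arcsin(p_z) ≈ -49.61°, λ = atan2(p_y, p_x) ≈ 58.68°.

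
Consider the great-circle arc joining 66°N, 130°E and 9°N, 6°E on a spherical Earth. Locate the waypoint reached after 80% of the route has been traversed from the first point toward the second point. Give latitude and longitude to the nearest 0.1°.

Write both endpoints as unit vectors p₁, p₂ with components (cos φ cos λ, cos φ sin λ, sin φ).
The central angle between the endpoints is δ = arccos(p₁·p₂) ≈ 1.653 rad (94.7°).
Interpolate at f = 0.80 with slerp weights a = sin((1−f)δ)/sin δ ≈ 0.326, b = sin(fδ)/sin δ ≈ 0.972.
p = a·p₁ + b·p₂ ≈ (0.870, 0.202, 0.450); φ = arcsin(p_z) ≈ 26.72°, λ = atan2(p_y, p_x) ≈ 13.06°.

≈ 26.7°N, 13.1°E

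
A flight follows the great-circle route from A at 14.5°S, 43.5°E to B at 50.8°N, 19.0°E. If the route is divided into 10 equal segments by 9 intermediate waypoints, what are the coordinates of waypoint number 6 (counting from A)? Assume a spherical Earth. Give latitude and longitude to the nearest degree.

The haversine formula gives a central angle δ ≈ 1.200 rad (68.7°) between the endpoints.
Interpolate at f = 6/10 with slerp weights a = sin((1−f)δ)/sin δ ≈ 0.495, b = sin(fδ)/sin δ ≈ 0.707.
p = a·p₁ + b·p₂ ≈ (0.771, 0.476, 0.424); φ = arcsin(p_z) ≈ 25.10°, λ = atan2(p_y, p_x) ≈ 31.69°.

≈ 25°N, 32°E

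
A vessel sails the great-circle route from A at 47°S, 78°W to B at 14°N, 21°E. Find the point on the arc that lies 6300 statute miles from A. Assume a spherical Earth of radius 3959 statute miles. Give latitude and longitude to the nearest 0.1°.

Convert each endpoint to a unit vector on the sphere (x = cos φ cos λ, y = cos φ sin λ, z = sin φ).
The central angle between the endpoints is δ = arccos(p₁·p₂) ≈ 1.855 rad (106.3°). The total great-circle distance is δ·R ≈ 1.855 × 3959 ≈ 7344 mi, so the target fraction is f = 6300/7344 ≈ 0.858.
Interpolate at f ≈ 0.858 with slerp weights a = sin((1−f)δ)/sin δ ≈ 0.272, b = sin(fδ)/sin δ ≈ 1.042.
p = a·p₁ + b·p₂ ≈ (0.982, 0.181, 0.053); φ = arcsin(p_z) ≈ 3.06°, λ = atan2(p_y, p_x) ≈ 10.44°.

≈ 3.1°N, 10.4°E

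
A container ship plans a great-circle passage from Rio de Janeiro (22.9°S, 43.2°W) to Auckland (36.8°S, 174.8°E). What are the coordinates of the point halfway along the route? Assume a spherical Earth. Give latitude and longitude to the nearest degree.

Write both endpoints as unit vectors p₁, p₂ with components (cos φ cos λ, cos φ sin λ, sin φ).
The central angle between the endpoints is δ = arccos(p₁·p₂) ≈ 1.926 rad (110.4°).
Interpolate at f = 1/2 with slerp weights a = sin((1−f)δ)/sin δ ≈ 0.876, b = sin(fδ)/sin δ ≈ 0.876.
p = a·p₁ + b·p₂ ≈ (-0.110, -0.489, -0.865); φ = arcsin(p_z) ≈ -59.93°, λ = atan2(p_y, p_x) ≈ -102.72°.

≈ 60°S, 103°W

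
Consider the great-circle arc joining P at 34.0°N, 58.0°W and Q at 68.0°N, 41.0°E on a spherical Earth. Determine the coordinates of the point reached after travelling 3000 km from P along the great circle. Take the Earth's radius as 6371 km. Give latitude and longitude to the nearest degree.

The haversine formula gives a central angle δ ≈ 1.082 rad (62.0°) between the endpoints. The total great-circle distance is δ·R ≈ 1.082 × 6371 ≈ 6891 km, so the target fraction is f = 3000/6891 ≈ 0.435.
Interpolate at f ≈ 0.435 with slerp weights a = sin((1−f)δ)/sin δ ≈ 0.650, b = sin(fδ)/sin δ ≈ 0.514.
p = a·p₁ + b·p₂ ≈ (0.431, -0.330, 0.840); φ = arcsin(p_z) ≈ 57.12°, λ = atan2(p_y, p_x) ≈ -37.50°.

≈ 57°N, 37°W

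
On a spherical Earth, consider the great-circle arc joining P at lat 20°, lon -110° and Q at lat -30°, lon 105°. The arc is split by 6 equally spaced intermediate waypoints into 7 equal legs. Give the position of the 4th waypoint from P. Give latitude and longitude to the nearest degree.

Write both endpoints as unit vectors p₁, p₂ with components (cos φ cos λ, cos φ sin λ, sin φ).
The central angle between the endpoints is δ = arccos(p₁·p₂) ≈ 2.564 rad (146.9°).
Interpolate at f = 4/7 with slerp weights a = sin((1−f)δ)/sin δ ≈ 1.631, b = sin(fδ)/sin δ ≈ 1.820.
p = a·p₁ + b·p₂ ≈ (-0.932, 0.083, -0.353); φ = arcsin(p_z) ≈ -20.64°, λ = atan2(p_y, p_x) ≈ 174.91°.

≈ lat -21°, lon 175°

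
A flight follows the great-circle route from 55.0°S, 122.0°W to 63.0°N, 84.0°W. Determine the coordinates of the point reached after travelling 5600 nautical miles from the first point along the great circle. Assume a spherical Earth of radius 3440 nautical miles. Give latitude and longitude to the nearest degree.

From cos δ = sin φ₁ sin φ₂ + cos φ₁ cos φ₂ cos Δλ, the central angle is δ ≈ 2.123 rad (121.6°). The total great-circle distance is δ·R ≈ 2.123 × 3440 ≈ 7304 nmi, so the target fraction is f = 5600/7304 ≈ 0.767.
Interpolate at f ≈ 0.767 with slerp weights a = sin((1−f)δ)/sin δ ≈ 0.558, b = sin(fδ)/sin δ ≈ 1.173.
p = a·p₁ + b·p₂ ≈ (-0.114, -0.801, 0.588); φ = arcsin(p_z) ≈ 35.99°, λ = atan2(p_y, p_x) ≈ -98.10°.

≈ 36°N, 98°W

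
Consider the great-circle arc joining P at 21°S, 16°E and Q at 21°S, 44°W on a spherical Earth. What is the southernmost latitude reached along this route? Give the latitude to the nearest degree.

The great circle lies in the plane with unit normal n̂ = (p₁ × p₂)/|p₁ × p₂|.
Here n̂_z ≈ -0.914; the vertex latitude is φ_max = arccos|n̂_z| ≈ 23.9°.
Check via Clairaut: cos φ_max = |cos φ₁| · sin C = cos(21.0°)·sin(101.7°) ≈ 0.914, again giving ≈ 23.9°.

≈ 24°S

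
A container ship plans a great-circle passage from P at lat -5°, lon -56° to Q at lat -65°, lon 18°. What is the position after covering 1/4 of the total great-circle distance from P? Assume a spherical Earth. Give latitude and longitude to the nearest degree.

From cos δ = sin φ₁ sin φ₂ + cos φ₁ cos φ₂ cos Δλ, the central angle is δ ≈ 1.375 rad (78.8°).
Interpolate at f = 1/4 with slerp weights a = sin((1−f)δ)/sin δ ≈ 0.875, b = sin(fδ)/sin δ ≈ 0.343.
p = a·p₁ + b·p₂ ≈ (0.625, -0.677, -0.388); φ = arcsin(p_z) ≈ -22.80°, λ = atan2(p_y, p_x) ≈ -47.29°.

≈ lat -23°, lon -47°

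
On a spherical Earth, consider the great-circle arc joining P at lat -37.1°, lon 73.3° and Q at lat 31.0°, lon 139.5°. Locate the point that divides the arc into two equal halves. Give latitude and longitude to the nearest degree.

≈ lat -4°, lon 108°

The haversine formula gives a central angle δ ≈ 1.606 rad (92.0°) between the endpoints.
Interpolate at f = 1/2 with slerp weights a = sin((1−f)δ)/sin δ ≈ 0.720, b = sin(fδ)/sin δ ≈ 0.720.
p = a·p₁ + b·p₂ ≈ (-0.304, 0.951, -0.063); φ = arcsin(p_z) ≈ -3.64°, λ = atan2(p_y, p_x) ≈ 107.74°.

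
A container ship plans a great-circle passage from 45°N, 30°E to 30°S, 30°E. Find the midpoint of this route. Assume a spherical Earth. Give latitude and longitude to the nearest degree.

≈ 7°N, 30°E

Convert each endpoint to a unit vector on the sphere (x = cos φ cos λ, y = cos φ sin λ, z = sin φ).
The central angle between the endpoints is δ = arccos(p₁·p₂) ≈ 1.309 rad (75.0°).
Interpolate at f = 1/2 with slerp weights a = sin((1−f)δ)/sin δ ≈ 0.630, b = sin(fδ)/sin δ ≈ 0.630.
p = a·p₁ + b·p₂ ≈ (0.859, 0.496, 0.131); φ = arcsin(p_z) ≈ 7.50°, λ = atan2(p_y, p_x) ≈ 30.00°.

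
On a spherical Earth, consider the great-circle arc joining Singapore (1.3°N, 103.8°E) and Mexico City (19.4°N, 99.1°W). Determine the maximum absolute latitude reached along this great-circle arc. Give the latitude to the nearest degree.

≈ 44°N

The great circle lies in the plane with unit normal n̂ = (p₁ × p₂)/|p₁ × p₂|.
Here n̂_z ≈ +0.722; the vertex latitude is φ_max = arccos|n̂_z| ≈ 43.8°.
Check via Clairaut: cos φ_max = |cos φ₁| · sin C = cos(1.3°)·sin(46.2°) ≈ 0.722, again giving ≈ 43.8°.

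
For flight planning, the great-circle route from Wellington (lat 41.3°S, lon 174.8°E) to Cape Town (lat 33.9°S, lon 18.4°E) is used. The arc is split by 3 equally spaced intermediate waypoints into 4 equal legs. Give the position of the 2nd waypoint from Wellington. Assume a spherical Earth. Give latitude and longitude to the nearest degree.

The haversine formula gives a central angle δ ≈ 1.776 rad (101.7°) between the endpoints.
Interpolate at f = 2/4 with slerp weights a = sin((1−f)δ)/sin δ ≈ 0.792, b = sin(fδ)/sin δ ≈ 0.792.
p = a·p₁ + b·p₂ ≈ (0.031, 0.261, -0.965); φ = arcsin(p_z) ≈ -74.73°, λ = atan2(p_y, p_x) ≈ 83.19°.

≈ lat 75°S, lon 83°E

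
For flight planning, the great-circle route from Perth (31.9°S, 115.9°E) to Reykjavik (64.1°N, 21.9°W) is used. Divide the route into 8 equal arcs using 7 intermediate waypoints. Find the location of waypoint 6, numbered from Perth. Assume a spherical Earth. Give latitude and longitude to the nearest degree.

≈ 60°N, 57°E

Write both endpoints as unit vectors p₁, p₂ with components (cos φ cos λ, cos φ sin λ, sin φ).
The central angle between the endpoints is δ = arccos(p₁·p₂) ≈ 2.419 rad (138.6°).
Interpolate at f = 6/8 with slerp weights a = sin((1−f)δ)/sin δ ≈ 0.860, b = sin(fδ)/sin δ ≈ 1.467.
p = a·p₁ + b·p₂ ≈ (0.276, 0.417, 0.866); φ = arcsin(p_z) ≈ 59.97°, λ = atan2(p_y, p_x) ≈ 56.53°.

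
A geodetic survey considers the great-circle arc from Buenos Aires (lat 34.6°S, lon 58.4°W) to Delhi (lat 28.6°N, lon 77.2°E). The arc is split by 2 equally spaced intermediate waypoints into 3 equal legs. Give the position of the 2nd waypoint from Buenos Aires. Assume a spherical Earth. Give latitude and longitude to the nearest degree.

≈ lat 6°N, lon 33°E

Convert each endpoint to a unit vector on the sphere (x = cos φ cos λ, y = cos φ sin λ, z = sin φ).
The central angle between the endpoints is δ = arccos(p₁·p₂) ≈ 2.479 rad (142.0°).
Interpolate at f = 2/3 with slerp weights a = sin((1−f)δ)/sin δ ≈ 1.195, b = sin(fδ)/sin δ ≈ 1.619.
p = a·p₁ + b·p₂ ≈ (0.830, 0.549, 0.097); φ = arcsin(p_z) ≈ 5.55°, λ = atan2(p_y, p_x) ≈ 33.46°.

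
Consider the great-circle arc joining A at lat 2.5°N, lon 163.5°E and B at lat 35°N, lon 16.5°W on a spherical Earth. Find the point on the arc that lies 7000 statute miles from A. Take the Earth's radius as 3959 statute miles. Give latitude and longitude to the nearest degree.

The haversine formula gives a central angle δ ≈ 2.487 rad (142.5°) between the endpoints. The total great-circle distance is δ·R ≈ 2.487 × 3959 ≈ 9846 mi, so the target fraction is f = 7000/9846 ≈ 0.711.
Interpolate at f ≈ 0.711 with slerp weights a = sin((1−f)δ)/sin δ ≈ 1.082, b = sin(fδ)/sin δ ≈ 1.611.
p = a·p₁ + b·p₂ ≈ (0.229, -0.068, 0.971); φ = arcsin(p_z) ≈ 76.19°, λ = atan2(p_y, p_x) ≈ -16.50°.

≈ lat 76°N, lon 17°W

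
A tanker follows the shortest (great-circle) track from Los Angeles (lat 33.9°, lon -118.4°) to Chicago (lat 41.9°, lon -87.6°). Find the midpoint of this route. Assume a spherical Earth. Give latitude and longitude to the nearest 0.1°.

From cos δ = sin φ₁ sin φ₂ + cos φ₁ cos φ₂ cos Δλ, the central angle is δ ≈ 0.444 rad (25.4°).
Interpolate at f = 1/2 with slerp weights a = sin((1−f)δ)/sin δ ≈ 0.513, b = sin(fδ)/sin δ ≈ 0.513.
p = a·p₁ + b·p₂ ≈ (-0.186, -0.755, 0.628); φ = arcsin(p_z) ≈ 38.92°, λ = atan2(p_y, p_x) ≈ -103.86°.

≈ lat 38.9°, lon -103.9°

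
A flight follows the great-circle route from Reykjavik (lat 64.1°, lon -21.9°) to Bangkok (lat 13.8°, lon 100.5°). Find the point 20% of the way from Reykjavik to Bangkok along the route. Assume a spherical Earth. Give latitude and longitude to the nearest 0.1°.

The haversine formula gives a central angle δ ≈ 1.584 rad (90.7°) between the endpoints.
Interpolate at f = 0.20 with slerp weights a = sin((1−f)δ)/sin δ ≈ 0.954, b = sin(fδ)/sin δ ≈ 0.311.
p = a·p₁ + b·p₂ ≈ (0.332, 0.142, 0.933); φ = arcsin(p_z) ≈ 68.86°, λ = atan2(p_y, p_x) ≈ 23.17°.

≈ lat 68.9°, lon 23.2°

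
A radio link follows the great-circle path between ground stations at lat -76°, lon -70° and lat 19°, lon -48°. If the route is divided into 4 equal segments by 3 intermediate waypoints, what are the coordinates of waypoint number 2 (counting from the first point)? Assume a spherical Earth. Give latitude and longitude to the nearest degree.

≈ lat -29°, lon -52°

Convert each endpoint to a unit vector on the sphere (x = cos φ cos λ, y = cos φ sin λ, z = sin φ).
The central angle between the endpoints is δ = arccos(p₁·p₂) ≈ 1.675 rad (96.0°).
Interpolate at f = 2/4 with slerp weights a = sin((1−f)δ)/sin δ ≈ 0.747, b = sin(fδ)/sin δ ≈ 0.747.
p = a·p₁ + b·p₂ ≈ (0.534, -0.695, -0.482); φ = arcsin(p_z) ≈ -28.79°, λ = atan2(p_y, p_x) ≈ -52.43°.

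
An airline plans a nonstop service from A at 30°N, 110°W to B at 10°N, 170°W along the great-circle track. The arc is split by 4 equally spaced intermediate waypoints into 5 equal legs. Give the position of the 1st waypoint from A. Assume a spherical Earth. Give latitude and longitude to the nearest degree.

Write both endpoints as unit vectors p₁, p₂ with components (cos φ cos λ, cos φ sin λ, sin φ).
The central angle between the endpoints is δ = arccos(p₁·p₂) ≈ 1.032 rad (59.1°).
Interpolate at f = 1/5 with slerp weights a = sin((1−f)δ)/sin δ ≈ 0.856, b = sin(fδ)/sin δ ≈ 0.239.
p = a·p₁ + b·p₂ ≈ (-0.485, -0.738, 0.470); φ = arcsin(p_z) ≈ 28.01°, λ = atan2(p_y, p_x) ≈ -123.33°.

≈ 28°N, 123°W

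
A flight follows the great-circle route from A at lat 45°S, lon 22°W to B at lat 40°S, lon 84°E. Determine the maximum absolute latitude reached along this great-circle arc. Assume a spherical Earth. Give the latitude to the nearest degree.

≈ 57°S

The great circle lies in the plane with unit normal n̂ = (p₁ × p₂)/|p₁ × p₂|.
Here n̂_z ≈ +0.547; the vertex latitude is φ_max = arccos|n̂_z| ≈ 56.9°.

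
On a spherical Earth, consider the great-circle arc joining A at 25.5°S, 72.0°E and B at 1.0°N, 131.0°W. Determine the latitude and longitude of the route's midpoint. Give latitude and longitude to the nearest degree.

≈ 47°S, 165°E

Write both endpoints as unit vectors p₁, p₂ with components (cos φ cos λ, cos φ sin λ, sin φ).
The central angle between the endpoints is δ = arccos(p₁·p₂) ≈ 2.565 rad (147.0°).
Interpolate at f = 1/2 with slerp weights a = sin((1−f)δ)/sin δ ≈ 1.758, b = sin(fδ)/sin δ ≈ 1.758.
p = a·p₁ + b·p₂ ≈ (-0.663, 0.183, -0.726); φ = arcsin(p_z) ≈ -46.57°, λ = atan2(p_y, p_x) ≈ 164.61°.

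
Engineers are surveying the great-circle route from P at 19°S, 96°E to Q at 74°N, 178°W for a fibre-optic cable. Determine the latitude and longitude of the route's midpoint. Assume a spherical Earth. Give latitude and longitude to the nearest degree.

≈ 32°N, 112°E

From cos δ = sin φ₁ sin φ₂ + cos φ₁ cos φ₂ cos Δλ, the central angle is δ ≈ 1.870 rad (107.1°).
Interpolate at f = 1/2 with slerp weights a = sin((1−f)δ)/sin δ ≈ 0.842, b = sin(fδ)/sin δ ≈ 0.842.
p = a·p₁ + b·p₂ ≈ (-0.315, 0.784, 0.535); φ = arcsin(p_z) ≈ 32.36°, λ = atan2(p_y, p_x) ≈ 111.91°.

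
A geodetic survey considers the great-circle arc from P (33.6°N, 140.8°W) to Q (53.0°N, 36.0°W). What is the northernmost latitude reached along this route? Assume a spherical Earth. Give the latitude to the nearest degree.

The great circle lies in the plane with unit normal n̂ = (p₁ × p₂)/|p₁ × p₂|.
Here n̂_z ≈ +0.510; the vertex latitude is φ_max = arccos|n̂_z| ≈ 59.3°.
Check via Clairaut: cos φ_max = |cos φ₁| · sin C = cos(33.6°)·sin(37.8°) ≈ 0.510, again giving ≈ 59.3°.

≈ 59°N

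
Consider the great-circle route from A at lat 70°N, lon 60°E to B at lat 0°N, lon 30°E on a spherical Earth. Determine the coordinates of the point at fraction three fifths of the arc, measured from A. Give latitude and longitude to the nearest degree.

Convert each endpoint to a unit vector on the sphere (x = cos φ cos λ, y = cos φ sin λ, z = sin φ).
The central angle between the endpoints is δ = arccos(p₁·p₂) ≈ 1.270 rad (72.8°).
Interpolate at f = 3/5 with slerp weights a = sin((1−f)δ)/sin δ ≈ 0.509, b = sin(fδ)/sin δ ≈ 0.723.
p = a·p₁ + b·p₂ ≈ (0.713, 0.512, 0.479); φ = arcsin(p_z) ≈ 28.59°, λ = atan2(p_y, p_x) ≈ 35.69°.

≈ lat 29°N, lon 36°E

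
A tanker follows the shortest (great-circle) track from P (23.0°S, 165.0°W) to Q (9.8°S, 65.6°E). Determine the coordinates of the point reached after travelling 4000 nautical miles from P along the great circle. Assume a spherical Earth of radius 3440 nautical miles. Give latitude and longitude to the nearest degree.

Convert each endpoint to a unit vector on the sphere (x = cos φ cos λ, y = cos φ sin λ, z = sin φ).
The central angle between the endpoints is δ = arccos(p₁·p₂) ≈ 2.105 rad (120.6°). The total great-circle distance is δ·R ≈ 2.105 × 3440 ≈ 7242 nmi, so the target fraction is f = 4000/7242 ≈ 0.552.
Interpolate at f ≈ 0.552 with slerp weights a = sin((1−f)δ)/sin δ ≈ 0.940, b = sin(fδ)/sin δ ≈ 1.067.
p = a·p₁ + b·p₂ ≈ (-0.402, 0.733, -0.549); φ = arcsin(p_z) ≈ -33.28°, λ = atan2(p_y, p_x) ≈ 118.71°.

≈ (33°S, 119°E)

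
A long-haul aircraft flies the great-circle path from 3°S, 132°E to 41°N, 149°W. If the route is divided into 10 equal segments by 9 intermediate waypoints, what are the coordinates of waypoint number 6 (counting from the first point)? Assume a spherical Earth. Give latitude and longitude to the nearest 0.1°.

≈ 28.6°N, 172.7°E

Write both endpoints as unit vectors p₁, p₂ with components (cos φ cos λ, cos φ sin λ, sin φ).
The central angle between the endpoints is δ = arccos(p₁·p₂) ≈ 1.461 rad (83.7°).
Interpolate at f = 6/10 with slerp weights a = sin((1−f)δ)/sin δ ≈ 0.555, b = sin(fδ)/sin δ ≈ 0.773.
p = a·p₁ + b·p₂ ≈ (-0.871, 0.111, 0.478); φ = arcsin(p_z) ≈ 28.57°, λ = atan2(p_y, p_x) ≈ 172.71°.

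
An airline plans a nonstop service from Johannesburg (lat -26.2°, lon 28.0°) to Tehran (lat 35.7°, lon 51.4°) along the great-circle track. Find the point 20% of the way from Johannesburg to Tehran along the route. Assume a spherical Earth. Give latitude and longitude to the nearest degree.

Convert each endpoint to a unit vector on the sphere (x = cos φ cos λ, y = cos φ sin λ, z = sin φ).
The central angle between the endpoints is δ = arccos(p₁·p₂) ≈ 1.147 rad (65.7°).
Interpolate at f = 0.20 with slerp weights a = sin((1−f)δ)/sin δ ≈ 0.871, b = sin(fδ)/sin δ ≈ 0.249.
p = a·p₁ + b·p₂ ≈ (0.817, 0.525, -0.239); φ = arcsin(p_z) ≈ -13.83°, λ = atan2(p_y, p_x) ≈ 32.75°.

≈ lat -14°, lon 33°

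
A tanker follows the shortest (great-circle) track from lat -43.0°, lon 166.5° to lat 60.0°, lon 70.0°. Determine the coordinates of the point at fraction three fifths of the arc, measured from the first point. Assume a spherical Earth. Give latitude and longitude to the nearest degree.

From cos δ = sin φ₁ sin φ₂ + cos φ₁ cos φ₂ cos Δλ, the central angle is δ ≈ 2.255 rad (129.2°).
Interpolate at f = 3/5 with slerp weights a = sin((1−f)δ)/sin δ ≈ 1.012, b = sin(fδ)/sin δ ≈ 1.260.
p = a·p₁ + b·p₂ ≈ (-0.505, 0.765, 0.401); φ = arcsin(p_z) ≈ 23.62°, λ = atan2(p_y, p_x) ≈ 123.41°.

≈ lat 24°, lon 123°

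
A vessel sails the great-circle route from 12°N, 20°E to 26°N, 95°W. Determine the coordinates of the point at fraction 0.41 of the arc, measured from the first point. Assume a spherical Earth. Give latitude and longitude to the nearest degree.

≈ 30°N, 23°W

Write both endpoints as unit vectors p₁, p₂ with components (cos φ cos λ, cos φ sin λ, sin φ).
The central angle between the endpoints is δ = arccos(p₁·p₂) ≈ 1.855 rad (106.3°).
Interpolate at f = 0.41 with slerp weights a = sin((1−f)δ)/sin δ ≈ 0.926, b = sin(fδ)/sin δ ≈ 0.718.
p = a·p₁ + b·p₂ ≈ (0.795, -0.333, 0.507); φ = arcsin(p_z) ≈ 30.48°, λ = atan2(p_y, p_x) ≈ -22.75°.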